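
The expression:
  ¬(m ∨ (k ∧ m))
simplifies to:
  ¬m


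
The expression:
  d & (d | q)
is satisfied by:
  {d: True}


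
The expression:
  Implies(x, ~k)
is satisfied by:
  {k: False, x: False}
  {x: True, k: False}
  {k: True, x: False}


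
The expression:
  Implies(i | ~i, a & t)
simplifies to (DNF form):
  a & t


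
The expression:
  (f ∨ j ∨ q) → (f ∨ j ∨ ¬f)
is always true.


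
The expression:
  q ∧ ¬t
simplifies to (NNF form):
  q ∧ ¬t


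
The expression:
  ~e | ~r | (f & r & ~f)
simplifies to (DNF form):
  ~e | ~r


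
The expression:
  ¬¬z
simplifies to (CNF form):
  z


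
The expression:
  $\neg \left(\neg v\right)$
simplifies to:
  $v$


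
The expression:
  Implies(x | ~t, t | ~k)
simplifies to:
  t | ~k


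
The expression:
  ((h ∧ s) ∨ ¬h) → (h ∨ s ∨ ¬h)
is always true.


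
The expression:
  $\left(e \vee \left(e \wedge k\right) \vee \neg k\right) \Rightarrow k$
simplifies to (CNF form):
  $k$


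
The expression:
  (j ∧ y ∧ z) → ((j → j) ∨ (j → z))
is always true.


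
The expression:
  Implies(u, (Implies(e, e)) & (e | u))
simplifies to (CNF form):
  True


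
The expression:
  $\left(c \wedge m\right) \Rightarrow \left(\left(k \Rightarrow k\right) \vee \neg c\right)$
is always true.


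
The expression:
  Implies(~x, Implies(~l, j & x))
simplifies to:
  l | x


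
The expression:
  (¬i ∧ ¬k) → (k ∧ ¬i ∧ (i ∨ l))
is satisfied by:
  {i: True, k: True}
  {i: True, k: False}
  {k: True, i: False}


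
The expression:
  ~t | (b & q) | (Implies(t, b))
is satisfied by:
  {b: True, t: False}
  {t: False, b: False}
  {t: True, b: True}


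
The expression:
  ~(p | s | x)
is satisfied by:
  {x: False, p: False, s: False}


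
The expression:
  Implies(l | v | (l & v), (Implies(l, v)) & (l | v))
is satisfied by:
  {v: True, l: False}
  {l: False, v: False}
  {l: True, v: True}


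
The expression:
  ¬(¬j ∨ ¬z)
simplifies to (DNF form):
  j ∧ z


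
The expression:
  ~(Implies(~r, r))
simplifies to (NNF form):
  ~r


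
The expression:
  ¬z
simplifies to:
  ¬z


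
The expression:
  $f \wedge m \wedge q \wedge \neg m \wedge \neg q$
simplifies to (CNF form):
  $\text{False}$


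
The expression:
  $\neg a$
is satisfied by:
  {a: False}


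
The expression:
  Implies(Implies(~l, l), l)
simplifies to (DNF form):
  True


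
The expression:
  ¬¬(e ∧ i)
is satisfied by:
  {i: True, e: True}


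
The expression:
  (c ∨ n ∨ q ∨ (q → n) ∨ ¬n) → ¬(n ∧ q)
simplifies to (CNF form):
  ¬n ∨ ¬q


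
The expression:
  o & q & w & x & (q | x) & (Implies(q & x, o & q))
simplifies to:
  o & q & w & x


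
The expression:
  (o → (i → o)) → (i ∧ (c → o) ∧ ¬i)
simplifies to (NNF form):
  False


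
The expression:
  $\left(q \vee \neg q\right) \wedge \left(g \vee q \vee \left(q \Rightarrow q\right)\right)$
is always true.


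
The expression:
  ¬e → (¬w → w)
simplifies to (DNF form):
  e ∨ w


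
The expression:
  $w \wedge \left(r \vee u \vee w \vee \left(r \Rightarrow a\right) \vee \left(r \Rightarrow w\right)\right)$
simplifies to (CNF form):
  $w$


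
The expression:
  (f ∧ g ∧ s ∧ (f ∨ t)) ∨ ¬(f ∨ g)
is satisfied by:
  {s: True, g: False, f: False}
  {s: False, g: False, f: False}
  {g: True, f: True, s: True}


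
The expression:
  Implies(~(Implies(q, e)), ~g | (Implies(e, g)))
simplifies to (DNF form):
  True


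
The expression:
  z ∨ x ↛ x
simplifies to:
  z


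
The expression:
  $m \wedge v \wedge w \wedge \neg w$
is never true.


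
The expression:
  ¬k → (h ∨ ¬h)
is always true.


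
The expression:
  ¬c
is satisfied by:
  {c: False}


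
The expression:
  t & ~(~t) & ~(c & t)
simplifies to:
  t & ~c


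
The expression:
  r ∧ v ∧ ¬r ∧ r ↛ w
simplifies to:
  False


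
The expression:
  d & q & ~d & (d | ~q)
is never true.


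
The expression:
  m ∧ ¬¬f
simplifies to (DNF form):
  f ∧ m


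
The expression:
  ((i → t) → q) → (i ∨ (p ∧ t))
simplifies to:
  i ∨ (p ∧ t) ∨ ¬q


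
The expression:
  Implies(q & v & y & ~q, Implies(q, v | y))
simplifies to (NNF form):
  True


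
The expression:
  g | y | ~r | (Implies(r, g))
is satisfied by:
  {y: True, g: True, r: False}
  {y: True, g: False, r: False}
  {g: True, y: False, r: False}
  {y: False, g: False, r: False}
  {r: True, y: True, g: True}
  {r: True, y: True, g: False}
  {r: True, g: True, y: False}


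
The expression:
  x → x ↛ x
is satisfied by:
  {x: False}


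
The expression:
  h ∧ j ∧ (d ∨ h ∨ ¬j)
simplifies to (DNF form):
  h ∧ j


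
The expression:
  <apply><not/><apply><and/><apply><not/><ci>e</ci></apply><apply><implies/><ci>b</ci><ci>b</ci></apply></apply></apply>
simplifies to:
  <ci>e</ci>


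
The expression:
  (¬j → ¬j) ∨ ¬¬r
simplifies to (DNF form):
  True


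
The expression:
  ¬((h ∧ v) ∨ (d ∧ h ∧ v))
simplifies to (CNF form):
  ¬h ∨ ¬v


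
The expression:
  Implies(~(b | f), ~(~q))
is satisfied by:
  {b: True, q: True, f: True}
  {b: True, q: True, f: False}
  {b: True, f: True, q: False}
  {b: True, f: False, q: False}
  {q: True, f: True, b: False}
  {q: True, f: False, b: False}
  {f: True, q: False, b: False}


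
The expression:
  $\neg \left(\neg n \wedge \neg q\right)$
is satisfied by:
  {n: True, q: True}
  {n: True, q: False}
  {q: True, n: False}


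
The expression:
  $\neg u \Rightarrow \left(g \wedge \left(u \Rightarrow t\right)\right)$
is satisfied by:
  {g: True, u: True}
  {g: True, u: False}
  {u: True, g: False}


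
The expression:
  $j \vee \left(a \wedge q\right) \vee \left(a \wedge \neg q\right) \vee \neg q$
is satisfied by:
  {a: True, j: True, q: False}
  {a: True, j: False, q: False}
  {j: True, a: False, q: False}
  {a: False, j: False, q: False}
  {a: True, q: True, j: True}
  {a: True, q: True, j: False}
  {q: True, j: True, a: False}


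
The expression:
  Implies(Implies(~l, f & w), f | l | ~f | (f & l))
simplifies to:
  True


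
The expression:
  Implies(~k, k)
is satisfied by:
  {k: True}


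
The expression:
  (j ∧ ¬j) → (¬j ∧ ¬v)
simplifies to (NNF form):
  True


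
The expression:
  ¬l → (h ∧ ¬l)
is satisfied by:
  {l: True, h: True}
  {l: True, h: False}
  {h: True, l: False}


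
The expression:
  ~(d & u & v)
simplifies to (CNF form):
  ~d | ~u | ~v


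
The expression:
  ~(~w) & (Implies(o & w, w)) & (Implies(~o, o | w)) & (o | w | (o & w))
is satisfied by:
  {w: True}


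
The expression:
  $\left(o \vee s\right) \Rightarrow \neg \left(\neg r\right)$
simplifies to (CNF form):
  $\left(r \vee \neg o\right) \wedge \left(r \vee \neg s\right)$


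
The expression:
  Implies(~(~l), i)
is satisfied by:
  {i: True, l: False}
  {l: False, i: False}
  {l: True, i: True}


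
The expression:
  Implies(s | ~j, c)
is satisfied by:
  {c: True, j: True, s: False}
  {c: True, s: False, j: False}
  {c: True, j: True, s: True}
  {c: True, s: True, j: False}
  {j: True, s: False, c: False}


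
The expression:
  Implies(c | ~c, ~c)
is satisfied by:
  {c: False}


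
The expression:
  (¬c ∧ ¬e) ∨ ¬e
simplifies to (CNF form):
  ¬e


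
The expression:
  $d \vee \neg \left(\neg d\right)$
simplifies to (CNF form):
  $d$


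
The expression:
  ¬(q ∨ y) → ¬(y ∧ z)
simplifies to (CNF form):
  True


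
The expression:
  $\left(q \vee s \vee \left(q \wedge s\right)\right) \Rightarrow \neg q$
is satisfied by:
  {q: False}


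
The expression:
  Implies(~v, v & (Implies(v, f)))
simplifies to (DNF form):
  v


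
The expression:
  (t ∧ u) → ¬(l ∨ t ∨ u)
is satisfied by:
  {u: False, t: False}
  {t: True, u: False}
  {u: True, t: False}


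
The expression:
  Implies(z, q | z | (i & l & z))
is always true.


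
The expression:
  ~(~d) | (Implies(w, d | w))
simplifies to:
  True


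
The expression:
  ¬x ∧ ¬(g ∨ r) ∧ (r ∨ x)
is never true.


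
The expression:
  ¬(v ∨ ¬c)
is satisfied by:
  {c: True, v: False}


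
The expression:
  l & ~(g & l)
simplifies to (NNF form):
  l & ~g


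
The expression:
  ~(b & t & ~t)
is always true.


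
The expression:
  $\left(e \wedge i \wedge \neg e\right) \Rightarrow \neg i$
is always true.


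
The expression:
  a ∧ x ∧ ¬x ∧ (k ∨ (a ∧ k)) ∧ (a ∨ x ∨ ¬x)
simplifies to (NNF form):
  False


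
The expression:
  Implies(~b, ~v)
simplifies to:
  b | ~v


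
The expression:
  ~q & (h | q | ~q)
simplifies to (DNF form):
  ~q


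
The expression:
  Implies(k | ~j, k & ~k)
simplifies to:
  j & ~k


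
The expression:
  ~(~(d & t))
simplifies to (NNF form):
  d & t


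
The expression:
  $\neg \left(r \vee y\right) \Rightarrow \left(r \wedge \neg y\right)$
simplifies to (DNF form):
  $r \vee y$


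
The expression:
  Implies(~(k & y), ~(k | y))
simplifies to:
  (k & y) | (~k & ~y)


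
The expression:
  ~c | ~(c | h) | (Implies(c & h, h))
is always true.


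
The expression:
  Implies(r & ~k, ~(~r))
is always true.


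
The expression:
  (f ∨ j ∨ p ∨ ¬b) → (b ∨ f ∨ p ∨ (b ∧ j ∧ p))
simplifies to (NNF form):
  b ∨ f ∨ p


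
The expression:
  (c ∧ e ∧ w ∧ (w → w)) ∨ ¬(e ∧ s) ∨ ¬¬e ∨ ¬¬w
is always true.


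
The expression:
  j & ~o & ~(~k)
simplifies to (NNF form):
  j & k & ~o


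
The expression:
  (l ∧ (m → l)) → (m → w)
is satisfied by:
  {w: True, l: False, m: False}
  {l: False, m: False, w: False}
  {m: True, w: True, l: False}
  {m: True, l: False, w: False}
  {w: True, l: True, m: False}
  {l: True, w: False, m: False}
  {m: True, l: True, w: True}


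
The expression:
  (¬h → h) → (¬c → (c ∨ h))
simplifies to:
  True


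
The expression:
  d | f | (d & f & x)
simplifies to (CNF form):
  d | f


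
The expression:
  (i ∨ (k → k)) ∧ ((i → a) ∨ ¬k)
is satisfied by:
  {a: True, k: False, i: False}
  {k: False, i: False, a: False}
  {a: True, i: True, k: False}
  {i: True, k: False, a: False}
  {a: True, k: True, i: False}
  {k: True, a: False, i: False}
  {a: True, i: True, k: True}


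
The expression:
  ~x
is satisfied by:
  {x: False}


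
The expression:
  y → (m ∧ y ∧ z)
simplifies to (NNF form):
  (m ∧ z) ∨ ¬y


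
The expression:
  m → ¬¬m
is always true.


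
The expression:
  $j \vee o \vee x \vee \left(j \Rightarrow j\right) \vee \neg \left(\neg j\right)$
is always true.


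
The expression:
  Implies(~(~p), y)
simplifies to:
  y | ~p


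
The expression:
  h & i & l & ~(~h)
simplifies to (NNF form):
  h & i & l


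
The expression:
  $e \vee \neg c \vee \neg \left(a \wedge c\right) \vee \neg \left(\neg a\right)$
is always true.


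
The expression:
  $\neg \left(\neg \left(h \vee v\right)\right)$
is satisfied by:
  {v: True, h: True}
  {v: True, h: False}
  {h: True, v: False}


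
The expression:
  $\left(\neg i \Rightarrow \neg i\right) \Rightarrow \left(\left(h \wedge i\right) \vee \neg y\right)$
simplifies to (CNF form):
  $\left(h \vee \neg y\right) \wedge \left(i \vee \neg y\right)$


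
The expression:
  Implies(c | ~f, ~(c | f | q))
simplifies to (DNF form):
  (f & ~c) | (~c & ~q)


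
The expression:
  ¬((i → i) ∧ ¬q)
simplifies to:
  q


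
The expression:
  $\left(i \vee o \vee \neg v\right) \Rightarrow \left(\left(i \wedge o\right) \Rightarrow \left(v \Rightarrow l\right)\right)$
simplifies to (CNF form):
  $l \vee \neg i \vee \neg o \vee \neg v$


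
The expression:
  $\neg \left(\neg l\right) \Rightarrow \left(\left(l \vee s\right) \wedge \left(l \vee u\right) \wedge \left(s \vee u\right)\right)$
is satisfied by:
  {u: True, s: True, l: False}
  {u: True, l: False, s: False}
  {s: True, l: False, u: False}
  {s: False, l: False, u: False}
  {u: True, s: True, l: True}
  {u: True, l: True, s: False}
  {s: True, l: True, u: False}


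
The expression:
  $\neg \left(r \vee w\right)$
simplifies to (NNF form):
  $\neg r \wedge \neg w$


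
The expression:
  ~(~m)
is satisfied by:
  {m: True}


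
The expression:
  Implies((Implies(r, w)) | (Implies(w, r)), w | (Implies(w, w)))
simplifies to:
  True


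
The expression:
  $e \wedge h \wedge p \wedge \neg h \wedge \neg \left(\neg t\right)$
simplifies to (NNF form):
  $\text{False}$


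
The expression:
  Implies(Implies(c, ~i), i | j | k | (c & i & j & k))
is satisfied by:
  {i: True, k: True, j: True}
  {i: True, k: True, j: False}
  {i: True, j: True, k: False}
  {i: True, j: False, k: False}
  {k: True, j: True, i: False}
  {k: True, j: False, i: False}
  {j: True, k: False, i: False}


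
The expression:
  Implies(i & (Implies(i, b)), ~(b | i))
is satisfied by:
  {b: False, i: False}
  {i: True, b: False}
  {b: True, i: False}


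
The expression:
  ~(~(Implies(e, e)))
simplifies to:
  True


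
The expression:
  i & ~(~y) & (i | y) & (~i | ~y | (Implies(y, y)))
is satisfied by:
  {i: True, y: True}


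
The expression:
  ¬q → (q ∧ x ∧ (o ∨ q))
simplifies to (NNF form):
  q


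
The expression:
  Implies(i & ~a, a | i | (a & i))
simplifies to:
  True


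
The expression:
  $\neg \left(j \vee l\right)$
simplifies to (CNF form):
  $\neg j \wedge \neg l$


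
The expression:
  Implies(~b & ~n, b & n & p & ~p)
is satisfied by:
  {n: True, b: True}
  {n: True, b: False}
  {b: True, n: False}


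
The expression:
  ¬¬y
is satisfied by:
  {y: True}


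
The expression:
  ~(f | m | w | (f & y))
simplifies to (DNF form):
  ~f & ~m & ~w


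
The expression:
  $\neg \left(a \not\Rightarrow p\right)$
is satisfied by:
  {p: True, a: False}
  {a: False, p: False}
  {a: True, p: True}


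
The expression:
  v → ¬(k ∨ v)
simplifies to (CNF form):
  ¬v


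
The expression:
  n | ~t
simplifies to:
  n | ~t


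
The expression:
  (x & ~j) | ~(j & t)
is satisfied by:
  {t: False, j: False}
  {j: True, t: False}
  {t: True, j: False}


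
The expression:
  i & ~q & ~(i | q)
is never true.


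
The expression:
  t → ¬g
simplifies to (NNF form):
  ¬g ∨ ¬t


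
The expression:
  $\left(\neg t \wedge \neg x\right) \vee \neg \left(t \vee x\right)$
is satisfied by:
  {x: False, t: False}


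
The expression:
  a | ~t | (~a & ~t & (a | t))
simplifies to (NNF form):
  a | ~t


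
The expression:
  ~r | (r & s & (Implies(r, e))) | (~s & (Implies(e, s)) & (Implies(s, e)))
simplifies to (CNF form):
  (e | ~e | ~r) & (e | ~r | ~s) & (s | ~e | ~r) & (s | ~r | ~s)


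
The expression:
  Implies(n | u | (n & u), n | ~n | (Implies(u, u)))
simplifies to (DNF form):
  True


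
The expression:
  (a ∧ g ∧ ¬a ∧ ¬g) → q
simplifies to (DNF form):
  True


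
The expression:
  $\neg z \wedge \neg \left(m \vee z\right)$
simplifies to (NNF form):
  $\neg m \wedge \neg z$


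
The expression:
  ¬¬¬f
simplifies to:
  ¬f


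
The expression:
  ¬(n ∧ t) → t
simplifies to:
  t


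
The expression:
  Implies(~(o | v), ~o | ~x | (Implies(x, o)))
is always true.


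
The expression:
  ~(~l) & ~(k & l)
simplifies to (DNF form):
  l & ~k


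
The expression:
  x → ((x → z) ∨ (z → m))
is always true.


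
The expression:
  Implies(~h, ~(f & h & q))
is always true.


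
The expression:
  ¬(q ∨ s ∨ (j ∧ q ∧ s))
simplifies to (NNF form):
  ¬q ∧ ¬s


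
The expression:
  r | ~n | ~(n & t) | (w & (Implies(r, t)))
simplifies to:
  r | w | ~n | ~t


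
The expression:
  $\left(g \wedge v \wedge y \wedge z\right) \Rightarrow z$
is always true.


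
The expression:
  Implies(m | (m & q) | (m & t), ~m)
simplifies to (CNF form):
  ~m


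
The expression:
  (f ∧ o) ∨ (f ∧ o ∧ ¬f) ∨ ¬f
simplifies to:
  o ∨ ¬f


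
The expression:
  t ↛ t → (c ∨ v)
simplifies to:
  True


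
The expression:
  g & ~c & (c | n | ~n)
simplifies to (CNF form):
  g & ~c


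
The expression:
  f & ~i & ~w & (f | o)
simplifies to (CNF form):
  f & ~i & ~w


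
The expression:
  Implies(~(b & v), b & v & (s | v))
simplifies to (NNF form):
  b & v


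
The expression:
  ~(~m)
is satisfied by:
  {m: True}


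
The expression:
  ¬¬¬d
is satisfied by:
  {d: False}


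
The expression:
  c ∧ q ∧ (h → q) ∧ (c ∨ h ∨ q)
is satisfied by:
  {c: True, q: True}


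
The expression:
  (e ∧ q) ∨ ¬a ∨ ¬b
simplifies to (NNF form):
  (e ∧ q) ∨ ¬a ∨ ¬b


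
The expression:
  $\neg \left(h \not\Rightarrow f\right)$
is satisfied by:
  {f: True, h: False}
  {h: False, f: False}
  {h: True, f: True}


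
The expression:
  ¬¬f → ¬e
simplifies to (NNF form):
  ¬e ∨ ¬f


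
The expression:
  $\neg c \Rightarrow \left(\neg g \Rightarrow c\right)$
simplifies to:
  $c \vee g$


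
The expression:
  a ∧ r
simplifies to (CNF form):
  a ∧ r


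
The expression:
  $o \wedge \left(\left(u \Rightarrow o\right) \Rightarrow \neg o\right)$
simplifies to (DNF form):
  $\text{False}$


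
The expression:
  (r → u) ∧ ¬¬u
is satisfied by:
  {u: True}


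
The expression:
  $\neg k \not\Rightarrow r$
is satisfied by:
  {r: False, k: False}


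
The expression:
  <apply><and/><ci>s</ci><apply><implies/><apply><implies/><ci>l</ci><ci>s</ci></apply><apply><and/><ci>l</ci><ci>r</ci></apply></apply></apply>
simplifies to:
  <apply><and/><ci>l</ci><ci>r</ci><ci>s</ci></apply>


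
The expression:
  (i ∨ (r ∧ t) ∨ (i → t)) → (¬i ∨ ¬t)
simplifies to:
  ¬i ∨ ¬t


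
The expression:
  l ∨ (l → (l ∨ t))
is always true.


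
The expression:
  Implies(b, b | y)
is always true.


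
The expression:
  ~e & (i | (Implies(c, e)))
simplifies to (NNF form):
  ~e & (i | ~c)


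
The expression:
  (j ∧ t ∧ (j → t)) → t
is always true.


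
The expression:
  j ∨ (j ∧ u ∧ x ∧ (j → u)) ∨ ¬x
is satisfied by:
  {j: True, x: False}
  {x: False, j: False}
  {x: True, j: True}


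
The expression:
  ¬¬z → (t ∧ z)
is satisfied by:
  {t: True, z: False}
  {z: False, t: False}
  {z: True, t: True}


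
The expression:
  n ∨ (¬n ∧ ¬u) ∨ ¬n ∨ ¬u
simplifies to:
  True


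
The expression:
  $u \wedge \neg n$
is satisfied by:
  {u: True, n: False}


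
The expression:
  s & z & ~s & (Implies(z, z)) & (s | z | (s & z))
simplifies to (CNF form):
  False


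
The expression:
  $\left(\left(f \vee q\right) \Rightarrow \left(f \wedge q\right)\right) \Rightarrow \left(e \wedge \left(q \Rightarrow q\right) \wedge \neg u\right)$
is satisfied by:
  {e: True, f: False, u: False, q: False}
  {q: True, e: True, f: False, u: False}
  {q: True, f: False, e: False, u: False}
  {u: True, q: True, e: True, f: False}
  {u: True, q: True, e: False, f: False}
  {e: True, f: True, q: False, u: False}
  {e: False, f: True, q: False, u: False}
  {q: True, e: True, f: True, u: False}
  {u: True, e: True, f: True, q: False}
  {u: True, f: True, e: False, q: False}


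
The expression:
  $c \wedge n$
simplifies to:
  $c \wedge n$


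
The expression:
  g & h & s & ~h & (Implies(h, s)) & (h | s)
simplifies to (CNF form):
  False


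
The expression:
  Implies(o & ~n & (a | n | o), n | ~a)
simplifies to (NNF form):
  n | ~a | ~o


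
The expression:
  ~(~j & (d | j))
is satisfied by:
  {j: True, d: False}
  {d: False, j: False}
  {d: True, j: True}


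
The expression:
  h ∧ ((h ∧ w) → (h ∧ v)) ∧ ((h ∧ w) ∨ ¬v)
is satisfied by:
  {h: True, w: False, v: False}
  {h: True, v: True, w: True}


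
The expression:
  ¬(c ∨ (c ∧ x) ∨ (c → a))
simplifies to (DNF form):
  False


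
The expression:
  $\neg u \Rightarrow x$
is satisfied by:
  {x: True, u: True}
  {x: True, u: False}
  {u: True, x: False}


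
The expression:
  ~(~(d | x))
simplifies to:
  d | x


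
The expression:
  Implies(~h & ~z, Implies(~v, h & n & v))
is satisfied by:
  {z: True, v: True, h: True}
  {z: True, v: True, h: False}
  {z: True, h: True, v: False}
  {z: True, h: False, v: False}
  {v: True, h: True, z: False}
  {v: True, h: False, z: False}
  {h: True, v: False, z: False}


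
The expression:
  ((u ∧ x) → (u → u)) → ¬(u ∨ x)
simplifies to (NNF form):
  ¬u ∧ ¬x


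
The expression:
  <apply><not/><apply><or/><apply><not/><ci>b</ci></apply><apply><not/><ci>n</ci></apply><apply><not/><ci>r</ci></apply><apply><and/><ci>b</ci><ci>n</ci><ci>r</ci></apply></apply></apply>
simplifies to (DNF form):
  <false/>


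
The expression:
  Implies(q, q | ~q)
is always true.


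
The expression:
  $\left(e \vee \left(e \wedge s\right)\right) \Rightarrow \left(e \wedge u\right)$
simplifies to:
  $u \vee \neg e$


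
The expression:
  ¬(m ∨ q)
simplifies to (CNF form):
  ¬m ∧ ¬q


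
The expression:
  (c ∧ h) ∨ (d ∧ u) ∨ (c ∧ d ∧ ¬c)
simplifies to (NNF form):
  (c ∨ d) ∧ (c ∨ u) ∧ (d ∨ h) ∧ (h ∨ u)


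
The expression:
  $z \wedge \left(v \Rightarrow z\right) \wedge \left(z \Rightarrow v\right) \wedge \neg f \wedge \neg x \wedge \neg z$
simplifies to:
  $\text{False}$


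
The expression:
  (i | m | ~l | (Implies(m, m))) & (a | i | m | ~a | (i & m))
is always true.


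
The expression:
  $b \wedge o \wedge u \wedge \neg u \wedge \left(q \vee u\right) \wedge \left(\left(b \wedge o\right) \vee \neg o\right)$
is never true.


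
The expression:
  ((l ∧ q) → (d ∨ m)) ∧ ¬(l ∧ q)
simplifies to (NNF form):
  ¬l ∨ ¬q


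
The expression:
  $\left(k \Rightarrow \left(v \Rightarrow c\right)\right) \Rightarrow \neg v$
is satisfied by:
  {k: True, v: False, c: False}
  {k: False, v: False, c: False}
  {c: True, k: True, v: False}
  {c: True, k: False, v: False}
  {v: True, k: True, c: False}


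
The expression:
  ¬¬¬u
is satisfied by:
  {u: False}


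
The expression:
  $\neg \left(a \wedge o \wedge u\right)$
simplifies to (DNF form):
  $\neg a \vee \neg o \vee \neg u$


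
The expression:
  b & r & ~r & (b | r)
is never true.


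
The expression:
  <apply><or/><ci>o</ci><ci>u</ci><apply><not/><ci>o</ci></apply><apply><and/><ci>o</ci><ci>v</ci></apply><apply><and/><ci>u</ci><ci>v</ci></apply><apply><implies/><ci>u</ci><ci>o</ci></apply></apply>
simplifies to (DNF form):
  <true/>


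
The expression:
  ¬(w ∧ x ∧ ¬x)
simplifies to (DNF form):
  True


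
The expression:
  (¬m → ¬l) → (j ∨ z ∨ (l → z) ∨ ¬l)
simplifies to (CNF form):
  j ∨ z ∨ ¬l ∨ ¬m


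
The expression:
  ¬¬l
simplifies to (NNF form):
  l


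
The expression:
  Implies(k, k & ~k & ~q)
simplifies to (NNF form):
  ~k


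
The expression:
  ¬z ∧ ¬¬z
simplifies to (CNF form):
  False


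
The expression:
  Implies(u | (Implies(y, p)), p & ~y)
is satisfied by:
  {p: True, u: False, y: False}
  {p: True, u: True, y: False}
  {y: True, u: False, p: False}


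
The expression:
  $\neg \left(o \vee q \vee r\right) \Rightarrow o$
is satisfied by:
  {r: True, q: True, o: True}
  {r: True, q: True, o: False}
  {r: True, o: True, q: False}
  {r: True, o: False, q: False}
  {q: True, o: True, r: False}
  {q: True, o: False, r: False}
  {o: True, q: False, r: False}


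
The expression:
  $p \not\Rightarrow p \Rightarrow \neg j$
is always true.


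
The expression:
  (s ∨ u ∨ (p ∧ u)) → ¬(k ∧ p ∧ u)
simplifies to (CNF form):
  ¬k ∨ ¬p ∨ ¬u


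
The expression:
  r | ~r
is always true.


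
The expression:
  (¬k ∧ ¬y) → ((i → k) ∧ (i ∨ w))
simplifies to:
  k ∨ y ∨ (w ∧ ¬i)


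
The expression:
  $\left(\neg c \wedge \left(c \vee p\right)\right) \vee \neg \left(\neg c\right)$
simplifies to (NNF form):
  $c \vee p$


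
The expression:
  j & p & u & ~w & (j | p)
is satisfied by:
  {p: True, j: True, u: True, w: False}


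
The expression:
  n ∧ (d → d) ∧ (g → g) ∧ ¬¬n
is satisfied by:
  {n: True}


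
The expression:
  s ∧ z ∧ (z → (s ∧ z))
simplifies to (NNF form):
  s ∧ z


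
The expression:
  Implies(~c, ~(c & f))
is always true.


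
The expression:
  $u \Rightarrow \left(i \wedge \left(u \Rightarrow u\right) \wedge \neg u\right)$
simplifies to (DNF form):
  $\neg u$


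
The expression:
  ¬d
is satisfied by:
  {d: False}


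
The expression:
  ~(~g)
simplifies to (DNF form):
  g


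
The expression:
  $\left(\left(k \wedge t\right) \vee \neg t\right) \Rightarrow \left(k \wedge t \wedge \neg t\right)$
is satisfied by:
  {t: True, k: False}


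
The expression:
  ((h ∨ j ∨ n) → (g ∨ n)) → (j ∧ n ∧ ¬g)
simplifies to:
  ¬g ∧ (h ∨ j) ∧ (j ∨ ¬n)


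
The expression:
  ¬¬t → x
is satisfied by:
  {x: True, t: False}
  {t: False, x: False}
  {t: True, x: True}


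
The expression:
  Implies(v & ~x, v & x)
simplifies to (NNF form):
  x | ~v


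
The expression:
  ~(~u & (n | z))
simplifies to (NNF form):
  u | (~n & ~z)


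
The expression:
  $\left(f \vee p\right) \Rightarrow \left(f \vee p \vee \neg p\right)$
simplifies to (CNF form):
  $\text{True}$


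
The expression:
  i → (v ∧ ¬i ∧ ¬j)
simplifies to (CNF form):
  ¬i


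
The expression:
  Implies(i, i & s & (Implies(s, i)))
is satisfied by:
  {s: True, i: False}
  {i: False, s: False}
  {i: True, s: True}


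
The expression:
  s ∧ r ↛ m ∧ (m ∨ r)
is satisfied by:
  {s: True, r: True, m: False}


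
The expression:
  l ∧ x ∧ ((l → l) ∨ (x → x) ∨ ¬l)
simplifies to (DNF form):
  l ∧ x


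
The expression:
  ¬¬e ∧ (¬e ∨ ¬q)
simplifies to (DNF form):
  e ∧ ¬q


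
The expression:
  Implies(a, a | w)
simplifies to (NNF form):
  True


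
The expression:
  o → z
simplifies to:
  z ∨ ¬o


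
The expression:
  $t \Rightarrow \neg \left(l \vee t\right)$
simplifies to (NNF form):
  $\neg t$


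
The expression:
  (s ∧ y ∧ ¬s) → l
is always true.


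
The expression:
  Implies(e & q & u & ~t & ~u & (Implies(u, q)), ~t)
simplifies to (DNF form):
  True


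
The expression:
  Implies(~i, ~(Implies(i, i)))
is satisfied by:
  {i: True}


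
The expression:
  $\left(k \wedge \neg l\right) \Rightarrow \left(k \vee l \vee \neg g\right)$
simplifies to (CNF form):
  $\text{True}$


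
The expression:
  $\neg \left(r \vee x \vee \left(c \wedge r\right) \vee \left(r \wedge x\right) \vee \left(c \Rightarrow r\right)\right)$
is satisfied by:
  {c: True, x: False, r: False}


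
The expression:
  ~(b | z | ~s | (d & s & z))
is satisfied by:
  {s: True, z: False, b: False}


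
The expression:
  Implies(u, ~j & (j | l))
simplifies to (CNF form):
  (l | ~u) & (~j | ~u)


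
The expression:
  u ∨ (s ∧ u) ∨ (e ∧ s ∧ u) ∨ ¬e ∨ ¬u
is always true.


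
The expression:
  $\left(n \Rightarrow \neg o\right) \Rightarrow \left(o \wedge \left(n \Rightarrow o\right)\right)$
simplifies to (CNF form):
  $o$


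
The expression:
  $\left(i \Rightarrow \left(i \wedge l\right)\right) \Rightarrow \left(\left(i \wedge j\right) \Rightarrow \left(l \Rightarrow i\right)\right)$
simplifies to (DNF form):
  $\text{True}$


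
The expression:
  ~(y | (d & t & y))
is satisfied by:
  {y: False}


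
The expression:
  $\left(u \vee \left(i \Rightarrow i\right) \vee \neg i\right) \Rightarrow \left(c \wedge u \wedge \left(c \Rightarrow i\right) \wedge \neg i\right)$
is never true.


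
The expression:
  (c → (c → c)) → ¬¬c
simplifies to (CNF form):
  c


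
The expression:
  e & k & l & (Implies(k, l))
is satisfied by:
  {k: True, e: True, l: True}


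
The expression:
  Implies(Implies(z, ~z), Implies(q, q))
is always true.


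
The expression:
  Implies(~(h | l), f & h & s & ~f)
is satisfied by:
  {l: True, h: True}
  {l: True, h: False}
  {h: True, l: False}


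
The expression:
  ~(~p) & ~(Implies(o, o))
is never true.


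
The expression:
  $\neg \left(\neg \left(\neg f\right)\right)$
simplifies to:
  $\neg f$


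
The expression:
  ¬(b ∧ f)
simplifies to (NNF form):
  ¬b ∨ ¬f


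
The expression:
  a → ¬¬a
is always true.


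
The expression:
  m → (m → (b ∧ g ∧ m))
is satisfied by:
  {b: True, g: True, m: False}
  {b: True, g: False, m: False}
  {g: True, b: False, m: False}
  {b: False, g: False, m: False}
  {b: True, m: True, g: True}


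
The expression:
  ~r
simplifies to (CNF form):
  ~r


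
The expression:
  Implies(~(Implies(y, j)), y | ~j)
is always true.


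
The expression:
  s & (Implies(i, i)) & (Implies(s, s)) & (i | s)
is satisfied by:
  {s: True}


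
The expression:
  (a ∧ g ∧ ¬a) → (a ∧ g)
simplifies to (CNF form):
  True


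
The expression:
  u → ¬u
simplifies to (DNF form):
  ¬u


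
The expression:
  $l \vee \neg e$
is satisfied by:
  {l: True, e: False}
  {e: False, l: False}
  {e: True, l: True}


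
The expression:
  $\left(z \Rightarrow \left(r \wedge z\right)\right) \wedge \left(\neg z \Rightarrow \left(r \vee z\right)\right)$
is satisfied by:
  {r: True}


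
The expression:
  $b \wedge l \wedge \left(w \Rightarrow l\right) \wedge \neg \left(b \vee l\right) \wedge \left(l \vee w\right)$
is never true.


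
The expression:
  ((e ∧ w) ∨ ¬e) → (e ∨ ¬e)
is always true.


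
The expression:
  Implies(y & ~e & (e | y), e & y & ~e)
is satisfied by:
  {e: True, y: False}
  {y: False, e: False}
  {y: True, e: True}


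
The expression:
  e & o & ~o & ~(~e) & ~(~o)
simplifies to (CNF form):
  False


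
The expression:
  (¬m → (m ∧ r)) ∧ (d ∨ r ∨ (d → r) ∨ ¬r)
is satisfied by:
  {m: True}


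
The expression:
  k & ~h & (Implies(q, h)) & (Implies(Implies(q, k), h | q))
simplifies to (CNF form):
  False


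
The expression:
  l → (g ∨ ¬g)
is always true.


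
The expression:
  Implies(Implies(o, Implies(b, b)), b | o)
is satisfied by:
  {b: True, o: True}
  {b: True, o: False}
  {o: True, b: False}


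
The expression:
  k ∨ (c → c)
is always true.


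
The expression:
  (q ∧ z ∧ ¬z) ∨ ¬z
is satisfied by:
  {z: False}


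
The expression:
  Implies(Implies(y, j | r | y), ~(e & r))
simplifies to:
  ~e | ~r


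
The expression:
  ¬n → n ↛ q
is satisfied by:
  {n: True}


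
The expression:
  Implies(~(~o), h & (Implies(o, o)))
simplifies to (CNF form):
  h | ~o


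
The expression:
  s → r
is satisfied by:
  {r: True, s: False}
  {s: False, r: False}
  {s: True, r: True}


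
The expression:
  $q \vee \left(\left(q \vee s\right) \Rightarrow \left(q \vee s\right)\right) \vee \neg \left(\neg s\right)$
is always true.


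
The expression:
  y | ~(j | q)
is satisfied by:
  {y: True, j: False, q: False}
  {y: True, q: True, j: False}
  {y: True, j: True, q: False}
  {y: True, q: True, j: True}
  {q: False, j: False, y: False}


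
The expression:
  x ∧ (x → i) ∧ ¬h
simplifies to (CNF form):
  i ∧ x ∧ ¬h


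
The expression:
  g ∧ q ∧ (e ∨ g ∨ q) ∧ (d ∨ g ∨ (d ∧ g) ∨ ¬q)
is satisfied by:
  {g: True, q: True}


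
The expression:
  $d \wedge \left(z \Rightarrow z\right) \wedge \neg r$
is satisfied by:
  {d: True, r: False}


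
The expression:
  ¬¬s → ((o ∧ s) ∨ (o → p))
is always true.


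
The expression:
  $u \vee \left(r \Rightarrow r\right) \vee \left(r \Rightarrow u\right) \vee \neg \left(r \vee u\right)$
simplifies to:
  $\text{True}$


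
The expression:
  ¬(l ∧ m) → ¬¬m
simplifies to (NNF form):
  m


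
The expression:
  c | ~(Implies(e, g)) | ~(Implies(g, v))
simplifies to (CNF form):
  (c | e | g) & (c | e | ~v) & (c | g | ~g) & (c | ~g | ~v)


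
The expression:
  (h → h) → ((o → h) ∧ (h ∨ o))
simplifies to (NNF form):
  h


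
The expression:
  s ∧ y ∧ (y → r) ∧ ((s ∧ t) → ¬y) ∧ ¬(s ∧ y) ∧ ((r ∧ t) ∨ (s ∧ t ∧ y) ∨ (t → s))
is never true.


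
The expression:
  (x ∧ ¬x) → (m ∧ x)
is always true.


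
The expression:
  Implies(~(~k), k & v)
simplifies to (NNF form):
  v | ~k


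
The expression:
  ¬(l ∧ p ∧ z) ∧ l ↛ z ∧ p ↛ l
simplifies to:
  False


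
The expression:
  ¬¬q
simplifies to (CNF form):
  q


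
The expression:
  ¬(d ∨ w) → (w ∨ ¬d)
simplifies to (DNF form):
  True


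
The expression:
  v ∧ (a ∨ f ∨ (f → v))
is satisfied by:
  {v: True}


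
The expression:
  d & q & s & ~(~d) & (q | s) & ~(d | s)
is never true.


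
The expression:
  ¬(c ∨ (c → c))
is never true.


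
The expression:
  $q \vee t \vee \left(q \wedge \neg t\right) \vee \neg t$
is always true.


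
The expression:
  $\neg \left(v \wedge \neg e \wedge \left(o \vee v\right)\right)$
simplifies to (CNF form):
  $e \vee \neg v$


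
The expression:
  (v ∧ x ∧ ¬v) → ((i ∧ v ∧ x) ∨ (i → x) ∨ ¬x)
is always true.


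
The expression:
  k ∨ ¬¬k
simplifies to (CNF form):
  k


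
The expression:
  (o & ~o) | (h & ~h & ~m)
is never true.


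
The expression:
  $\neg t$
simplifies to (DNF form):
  $\neg t$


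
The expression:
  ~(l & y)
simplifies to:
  ~l | ~y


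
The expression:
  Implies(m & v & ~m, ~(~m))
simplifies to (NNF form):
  True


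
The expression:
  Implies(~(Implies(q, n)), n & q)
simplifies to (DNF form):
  n | ~q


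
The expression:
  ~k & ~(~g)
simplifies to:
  g & ~k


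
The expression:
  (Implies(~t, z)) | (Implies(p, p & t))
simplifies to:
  t | z | ~p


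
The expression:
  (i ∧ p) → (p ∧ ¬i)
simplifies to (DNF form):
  ¬i ∨ ¬p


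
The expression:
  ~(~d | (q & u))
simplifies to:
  d & (~q | ~u)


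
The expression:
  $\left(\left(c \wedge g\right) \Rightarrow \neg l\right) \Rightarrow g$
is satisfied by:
  {g: True}


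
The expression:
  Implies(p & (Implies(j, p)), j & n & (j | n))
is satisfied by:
  {n: True, j: True, p: False}
  {n: True, j: False, p: False}
  {j: True, n: False, p: False}
  {n: False, j: False, p: False}
  {n: True, p: True, j: True}


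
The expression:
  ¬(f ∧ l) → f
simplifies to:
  f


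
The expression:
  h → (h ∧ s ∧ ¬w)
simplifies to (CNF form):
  (s ∨ ¬h) ∧ (¬h ∨ ¬w)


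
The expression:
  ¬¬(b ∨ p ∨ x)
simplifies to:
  b ∨ p ∨ x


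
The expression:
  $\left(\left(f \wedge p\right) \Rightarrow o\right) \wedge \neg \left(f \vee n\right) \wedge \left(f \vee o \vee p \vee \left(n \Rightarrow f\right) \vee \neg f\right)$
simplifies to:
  $\neg f \wedge \neg n$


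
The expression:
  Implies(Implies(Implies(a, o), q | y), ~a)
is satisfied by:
  {o: True, q: False, a: False, y: False}
  {o: False, q: False, a: False, y: False}
  {y: True, o: True, q: False, a: False}
  {y: True, o: False, q: False, a: False}
  {q: True, o: True, y: False, a: False}
  {q: True, o: False, y: False, a: False}
  {q: True, y: True, o: True, a: False}
  {q: True, y: True, o: False, a: False}
  {a: True, o: True, q: False, y: False}


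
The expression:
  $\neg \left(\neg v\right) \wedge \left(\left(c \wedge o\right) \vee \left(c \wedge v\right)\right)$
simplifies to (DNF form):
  $c \wedge v$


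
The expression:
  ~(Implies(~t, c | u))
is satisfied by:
  {u: False, t: False, c: False}


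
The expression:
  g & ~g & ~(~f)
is never true.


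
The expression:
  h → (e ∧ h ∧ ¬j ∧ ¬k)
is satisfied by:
  {e: True, k: False, j: False, h: False}
  {e: False, k: False, j: False, h: False}
  {e: True, j: True, k: False, h: False}
  {j: True, e: False, k: False, h: False}
  {e: True, k: True, j: False, h: False}
  {k: True, e: False, j: False, h: False}
  {e: True, j: True, k: True, h: False}
  {j: True, k: True, e: False, h: False}
  {h: True, e: True, k: False, j: False}


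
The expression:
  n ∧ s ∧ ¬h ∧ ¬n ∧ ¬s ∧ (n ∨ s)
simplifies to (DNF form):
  False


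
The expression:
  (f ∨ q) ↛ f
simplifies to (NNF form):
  q ∧ ¬f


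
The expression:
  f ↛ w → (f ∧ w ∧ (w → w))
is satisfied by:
  {w: True, f: False}
  {f: False, w: False}
  {f: True, w: True}


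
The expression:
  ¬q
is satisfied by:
  {q: False}


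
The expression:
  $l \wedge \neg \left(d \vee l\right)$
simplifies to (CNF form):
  $\text{False}$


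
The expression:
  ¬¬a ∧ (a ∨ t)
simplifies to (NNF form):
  a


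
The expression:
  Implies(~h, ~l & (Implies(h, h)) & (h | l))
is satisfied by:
  {h: True}


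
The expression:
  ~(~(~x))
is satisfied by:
  {x: False}


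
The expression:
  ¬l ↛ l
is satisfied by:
  {l: False}


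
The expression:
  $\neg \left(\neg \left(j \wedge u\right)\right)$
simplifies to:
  $j \wedge u$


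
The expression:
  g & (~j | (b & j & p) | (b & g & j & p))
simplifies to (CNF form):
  g & (b | ~j) & (p | ~j)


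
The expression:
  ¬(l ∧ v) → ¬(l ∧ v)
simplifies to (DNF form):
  True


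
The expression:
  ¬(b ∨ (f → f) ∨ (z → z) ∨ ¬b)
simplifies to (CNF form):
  False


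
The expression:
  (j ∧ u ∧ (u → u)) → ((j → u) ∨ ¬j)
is always true.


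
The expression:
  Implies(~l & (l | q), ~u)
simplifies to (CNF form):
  l | ~q | ~u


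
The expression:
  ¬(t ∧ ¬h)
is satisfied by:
  {h: True, t: False}
  {t: False, h: False}
  {t: True, h: True}


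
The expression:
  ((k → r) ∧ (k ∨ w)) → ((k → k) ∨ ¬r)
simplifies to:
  True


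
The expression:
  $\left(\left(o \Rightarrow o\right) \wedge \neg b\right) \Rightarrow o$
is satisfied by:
  {b: True, o: True}
  {b: True, o: False}
  {o: True, b: False}


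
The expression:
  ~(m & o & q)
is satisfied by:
  {o: False, m: False, q: False}
  {q: True, o: False, m: False}
  {m: True, o: False, q: False}
  {q: True, m: True, o: False}
  {o: True, q: False, m: False}
  {q: True, o: True, m: False}
  {m: True, o: True, q: False}
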